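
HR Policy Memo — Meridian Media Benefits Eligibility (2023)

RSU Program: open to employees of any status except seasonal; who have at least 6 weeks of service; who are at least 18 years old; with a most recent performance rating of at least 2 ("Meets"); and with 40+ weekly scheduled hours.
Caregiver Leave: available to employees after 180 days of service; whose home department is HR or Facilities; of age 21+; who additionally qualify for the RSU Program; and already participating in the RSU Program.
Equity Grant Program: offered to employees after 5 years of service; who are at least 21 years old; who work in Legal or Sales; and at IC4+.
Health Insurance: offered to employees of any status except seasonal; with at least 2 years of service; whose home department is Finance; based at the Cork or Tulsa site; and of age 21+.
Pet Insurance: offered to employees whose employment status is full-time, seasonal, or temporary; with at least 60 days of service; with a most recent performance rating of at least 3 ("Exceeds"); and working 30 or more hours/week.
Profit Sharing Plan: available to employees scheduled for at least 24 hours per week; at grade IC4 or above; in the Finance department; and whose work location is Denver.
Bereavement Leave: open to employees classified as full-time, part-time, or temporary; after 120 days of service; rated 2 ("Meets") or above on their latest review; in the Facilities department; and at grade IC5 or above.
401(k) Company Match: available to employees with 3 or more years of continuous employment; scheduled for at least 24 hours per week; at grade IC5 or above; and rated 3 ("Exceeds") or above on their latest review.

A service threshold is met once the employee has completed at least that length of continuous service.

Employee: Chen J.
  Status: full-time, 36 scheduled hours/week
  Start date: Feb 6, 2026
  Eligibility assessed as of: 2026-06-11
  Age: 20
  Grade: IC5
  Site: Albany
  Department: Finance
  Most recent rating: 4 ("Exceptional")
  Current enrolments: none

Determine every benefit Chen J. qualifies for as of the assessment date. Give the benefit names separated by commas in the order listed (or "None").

Pet Insurance

Service from Feb 6, 2026 to 2026-06-11: 125 days.
RSU Program — status full-time ✓ (not excluded); service 125 days ≥ 6 weeks (≈42 days) ✓; age 20 ≥ 18 ✓; rating 4 ≥ 2 ✓; 36 hrs/wk < 40 ✗ → not eligible.
Caregiver Leave — service 125 days < 180 days ✗ → not eligible.
Equity Grant Program — service 125 days < 5 years (≈1825 days) ✗ → not eligible.
Health Insurance — status full-time ✓ (not excluded); service 125 days < 2 years (≈730 days) ✗ → not eligible.
Pet Insurance — status full-time ✓; service 125 days ≥ 60 days ✓; rating 4 ≥ 3 ✓; 36 hrs/wk ≥ 30 ✓ → eligible.
Profit Sharing Plan — 36 hrs/wk ≥ 24 ✓; grade IC5 ≥ IC4 ✓; dept Finance ✓; site Albany ✗ (not Denver) → not eligible.
Bereavement Leave — status full-time ✓; service 125 days ≥ 120 days ✓; rating 4 ≥ 2 ✓; dept Finance ✗ → not eligible.
401(k) Company Match — service 125 days < 3 years (≈1095 days) ✗ → not eligible.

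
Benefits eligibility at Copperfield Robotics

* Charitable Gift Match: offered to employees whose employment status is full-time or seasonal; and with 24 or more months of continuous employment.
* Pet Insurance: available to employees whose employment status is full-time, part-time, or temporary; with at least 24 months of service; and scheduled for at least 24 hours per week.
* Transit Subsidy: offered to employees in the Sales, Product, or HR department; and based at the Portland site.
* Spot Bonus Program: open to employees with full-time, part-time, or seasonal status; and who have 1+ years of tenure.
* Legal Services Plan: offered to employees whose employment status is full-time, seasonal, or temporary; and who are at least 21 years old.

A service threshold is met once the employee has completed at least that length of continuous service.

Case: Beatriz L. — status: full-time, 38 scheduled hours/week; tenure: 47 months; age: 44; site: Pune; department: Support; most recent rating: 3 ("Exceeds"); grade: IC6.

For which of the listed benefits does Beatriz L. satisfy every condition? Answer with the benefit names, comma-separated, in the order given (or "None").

Charitable Gift Match — status full-time ✓; service 47 months ≥ 24 months ✓ → eligible.
Pet Insurance — status full-time ✓; service 47 months ≥ 24 months ✓; 38 hrs/wk ≥ 24 ✓ → eligible.
Transit Subsidy — dept Support ✗ → not eligible.
Spot Bonus Program — status full-time ✓; service 47 months ≥ 1 year (≈365 days) ✓ → eligible.
Legal Services Plan — status full-time ✓; age 44 ≥ 21 ✓ → eligible.

Charitable Gift Match, Pet Insurance, Spot Bonus Program, Legal Services Plan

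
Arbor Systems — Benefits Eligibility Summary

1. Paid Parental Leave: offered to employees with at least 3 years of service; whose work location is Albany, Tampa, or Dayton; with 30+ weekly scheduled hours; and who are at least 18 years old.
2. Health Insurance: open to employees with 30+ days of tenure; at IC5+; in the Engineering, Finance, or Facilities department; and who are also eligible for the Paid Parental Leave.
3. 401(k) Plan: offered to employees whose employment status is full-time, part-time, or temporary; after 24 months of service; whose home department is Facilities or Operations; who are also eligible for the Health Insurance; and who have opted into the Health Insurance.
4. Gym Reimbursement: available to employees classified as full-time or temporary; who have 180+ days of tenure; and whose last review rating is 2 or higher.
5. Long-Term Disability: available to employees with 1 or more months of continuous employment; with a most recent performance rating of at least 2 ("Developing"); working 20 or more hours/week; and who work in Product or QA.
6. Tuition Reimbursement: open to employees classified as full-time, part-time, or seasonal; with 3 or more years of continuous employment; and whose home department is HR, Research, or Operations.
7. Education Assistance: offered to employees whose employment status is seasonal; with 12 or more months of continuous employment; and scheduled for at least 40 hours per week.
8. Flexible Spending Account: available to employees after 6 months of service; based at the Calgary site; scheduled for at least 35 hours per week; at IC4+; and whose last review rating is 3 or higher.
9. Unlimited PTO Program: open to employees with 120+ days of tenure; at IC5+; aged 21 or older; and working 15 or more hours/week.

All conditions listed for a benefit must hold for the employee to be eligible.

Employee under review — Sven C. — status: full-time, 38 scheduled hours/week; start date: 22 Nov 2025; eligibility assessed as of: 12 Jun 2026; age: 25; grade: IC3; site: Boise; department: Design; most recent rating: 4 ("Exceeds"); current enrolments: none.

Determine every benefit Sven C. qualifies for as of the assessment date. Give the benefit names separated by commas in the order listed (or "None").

Gym Reimbursement

Service from 22 Nov 2025 to 12 Jun 2026: 202 days.
Paid Parental Leave — service 202 days < 3 years (≈1095 days) ✗ → not eligible.
Health Insurance — service 202 days ≥ 30 days ✓; grade IC3 < IC5 ✗ → not eligible.
401(k) Plan — status full-time ✓; service 202 days < 24 months (≈720 days) ✗ → not eligible.
Gym Reimbursement — status full-time ✓; service 202 days ≥ 180 days ✓; rating 4 ≥ 2 ✓ → eligible.
Long-Term Disability — service 202 days ≥ 1 month (≈30 days) ✓; rating 4 ≥ 2 ✓; 38 hrs/wk ≥ 20 ✓; dept Design ✗ → not eligible.
Tuition Reimbursement — status full-time ✓; service 202 days < 3 years (≈1095 days) ✗ → not eligible.
Education Assistance — status full-time ✗ (requires seasonal) → not eligible.
Flexible Spending Account — service 202 days ≥ 6 months (≈180 days) ✓; site Boise ✗ (not Calgary) → not eligible.
Unlimited PTO Program — service 202 days ≥ 120 days ✓; grade IC3 < IC5 ✗ → not eligible.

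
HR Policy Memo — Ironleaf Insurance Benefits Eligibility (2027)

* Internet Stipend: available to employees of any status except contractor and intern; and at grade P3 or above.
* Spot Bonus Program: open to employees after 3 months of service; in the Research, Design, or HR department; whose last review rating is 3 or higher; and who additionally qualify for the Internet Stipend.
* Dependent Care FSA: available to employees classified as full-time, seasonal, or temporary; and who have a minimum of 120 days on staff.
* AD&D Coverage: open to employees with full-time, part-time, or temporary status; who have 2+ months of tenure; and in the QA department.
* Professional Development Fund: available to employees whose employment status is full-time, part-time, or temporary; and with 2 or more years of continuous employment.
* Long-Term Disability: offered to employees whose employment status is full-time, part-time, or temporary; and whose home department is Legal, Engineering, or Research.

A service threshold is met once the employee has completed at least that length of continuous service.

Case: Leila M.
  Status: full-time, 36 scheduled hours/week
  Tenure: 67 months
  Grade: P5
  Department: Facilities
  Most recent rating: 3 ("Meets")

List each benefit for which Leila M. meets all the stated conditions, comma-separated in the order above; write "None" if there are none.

Internet Stipend, Dependent Care FSA, Professional Development Fund

Internet Stipend — status full-time ✓ (not excluded); grade P5 ≥ P3 ✓ → eligible.
Spot Bonus Program — service 67 months ≥ 3 months ✓; dept Facilities ✗ → not eligible.
Dependent Care FSA — status full-time ✓; service 67 months ≥ 120 days ✓ → eligible.
AD&D Coverage — status full-time ✓; service 67 months ≥ 2 months ✓; dept Facilities ✗ → not eligible.
Professional Development Fund — status full-time ✓; service 67 months ≥ 2 years (≈730 days) ✓ → eligible.
Long-Term Disability — status full-time ✓; dept Facilities ✗ → not eligible.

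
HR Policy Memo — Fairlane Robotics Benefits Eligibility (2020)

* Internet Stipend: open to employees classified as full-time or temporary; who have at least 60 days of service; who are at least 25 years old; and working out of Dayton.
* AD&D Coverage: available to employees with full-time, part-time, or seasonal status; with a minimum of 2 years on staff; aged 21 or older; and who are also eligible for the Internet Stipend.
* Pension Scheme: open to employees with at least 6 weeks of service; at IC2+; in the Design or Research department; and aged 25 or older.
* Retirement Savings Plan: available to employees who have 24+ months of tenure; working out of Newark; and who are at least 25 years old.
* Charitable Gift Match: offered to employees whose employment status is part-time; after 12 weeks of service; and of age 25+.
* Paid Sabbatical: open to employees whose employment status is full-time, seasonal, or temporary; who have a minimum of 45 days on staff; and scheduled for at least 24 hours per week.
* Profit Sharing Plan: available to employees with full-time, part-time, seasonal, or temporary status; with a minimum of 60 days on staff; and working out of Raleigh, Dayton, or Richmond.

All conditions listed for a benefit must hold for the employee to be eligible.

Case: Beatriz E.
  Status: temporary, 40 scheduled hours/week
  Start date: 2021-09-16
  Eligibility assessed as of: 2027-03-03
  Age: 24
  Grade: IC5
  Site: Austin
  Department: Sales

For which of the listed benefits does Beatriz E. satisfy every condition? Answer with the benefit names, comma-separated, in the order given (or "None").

Paid Sabbatical

Service from 2021-09-16 to 2027-03-03: 1994 days.
Internet Stipend — status temporary ✓; service 1994 days ≥ 60 days ✓; age 24 < 25 ✗ → not eligible.
AD&D Coverage — status temporary ✗ (requires full-time, part-time, or seasonal) → not eligible.
Pension Scheme — service 1994 days ≥ 6 weeks (≈42 days) ✓; grade IC5 ≥ IC2 ✓; dept Sales ✗ → not eligible.
Retirement Savings Plan — service 1994 days ≥ 24 months (≈720 days) ✓; site Austin ✗ (not Newark) → not eligible.
Charitable Gift Match — status temporary ✗ (requires part-time) → not eligible.
Paid Sabbatical — status temporary ✓; service 1994 days ≥ 45 days ✓; 40 hrs/wk ≥ 24 ✓ → eligible.
Profit Sharing Plan — status temporary ✓; service 1994 days ≥ 60 days ✓; site Austin ✗ (not Raleigh, Dayton, or Richmond) → not eligible.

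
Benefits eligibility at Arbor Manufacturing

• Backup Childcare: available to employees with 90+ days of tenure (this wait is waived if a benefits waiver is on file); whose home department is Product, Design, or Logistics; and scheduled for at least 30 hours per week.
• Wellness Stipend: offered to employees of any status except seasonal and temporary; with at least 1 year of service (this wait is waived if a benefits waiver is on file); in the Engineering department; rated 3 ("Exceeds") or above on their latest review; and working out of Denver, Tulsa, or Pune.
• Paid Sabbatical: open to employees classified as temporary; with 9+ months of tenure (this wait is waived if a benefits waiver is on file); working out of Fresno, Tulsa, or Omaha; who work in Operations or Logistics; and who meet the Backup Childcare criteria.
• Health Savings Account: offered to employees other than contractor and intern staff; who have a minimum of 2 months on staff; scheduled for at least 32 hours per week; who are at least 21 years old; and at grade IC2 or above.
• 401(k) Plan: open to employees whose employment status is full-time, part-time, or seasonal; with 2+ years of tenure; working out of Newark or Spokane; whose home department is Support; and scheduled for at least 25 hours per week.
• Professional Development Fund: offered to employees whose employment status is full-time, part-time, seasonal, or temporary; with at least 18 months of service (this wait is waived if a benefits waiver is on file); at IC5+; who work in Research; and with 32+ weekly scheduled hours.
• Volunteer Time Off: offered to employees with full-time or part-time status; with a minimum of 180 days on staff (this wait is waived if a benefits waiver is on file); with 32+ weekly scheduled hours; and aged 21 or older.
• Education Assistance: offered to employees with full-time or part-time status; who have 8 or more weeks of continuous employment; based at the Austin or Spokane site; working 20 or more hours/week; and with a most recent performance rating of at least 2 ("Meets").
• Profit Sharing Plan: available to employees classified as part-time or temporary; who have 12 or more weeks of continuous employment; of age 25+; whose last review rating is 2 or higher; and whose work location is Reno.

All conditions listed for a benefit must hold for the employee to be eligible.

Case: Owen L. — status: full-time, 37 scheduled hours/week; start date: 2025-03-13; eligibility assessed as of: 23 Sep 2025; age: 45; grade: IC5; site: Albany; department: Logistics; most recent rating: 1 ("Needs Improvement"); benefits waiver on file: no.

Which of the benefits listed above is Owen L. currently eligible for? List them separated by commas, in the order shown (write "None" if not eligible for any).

Service from 2025-03-13 to 23 Sep 2025: 194 days.
Backup Childcare — no waiver, service 194 days ≥ 90 days ✓; dept Logistics ✓; 37 hrs/wk ≥ 30 ✓ → eligible.
Wellness Stipend — status full-time ✓ (not excluded); no waiver, service 194 days < 1 year (≈365 days) ✗ → not eligible.
Paid Sabbatical — status full-time ✗ (requires temporary) → not eligible.
Health Savings Account — status full-time ✓ (not excluded); service 194 days ≥ 2 months (≈60 days) ✓; 37 hrs/wk ≥ 32 ✓; age 45 ≥ 21 ✓; grade IC5 ≥ IC2 ✓ → eligible.
401(k) Plan — status full-time ✓; service 194 days < 2 years (≈730 days) ✗ → not eligible.
Professional Development Fund — status full-time ✓; no waiver, service 194 days < 18 months (≈540 days) ✗ → not eligible.
Volunteer Time Off — status full-time ✓; no waiver, service 194 days ≥ 180 days ✓; 37 hrs/wk ≥ 32 ✓; age 45 ≥ 21 ✓ → eligible.
Education Assistance — status full-time ✓; service 194 days ≥ 8 weeks (≈56 days) ✓; site Albany ✗ (not Austin or Spokane) → not eligible.
Profit Sharing Plan — status full-time ✗ (requires part-time or temporary) → not eligible.

Backup Childcare, Health Savings Account, Volunteer Time Off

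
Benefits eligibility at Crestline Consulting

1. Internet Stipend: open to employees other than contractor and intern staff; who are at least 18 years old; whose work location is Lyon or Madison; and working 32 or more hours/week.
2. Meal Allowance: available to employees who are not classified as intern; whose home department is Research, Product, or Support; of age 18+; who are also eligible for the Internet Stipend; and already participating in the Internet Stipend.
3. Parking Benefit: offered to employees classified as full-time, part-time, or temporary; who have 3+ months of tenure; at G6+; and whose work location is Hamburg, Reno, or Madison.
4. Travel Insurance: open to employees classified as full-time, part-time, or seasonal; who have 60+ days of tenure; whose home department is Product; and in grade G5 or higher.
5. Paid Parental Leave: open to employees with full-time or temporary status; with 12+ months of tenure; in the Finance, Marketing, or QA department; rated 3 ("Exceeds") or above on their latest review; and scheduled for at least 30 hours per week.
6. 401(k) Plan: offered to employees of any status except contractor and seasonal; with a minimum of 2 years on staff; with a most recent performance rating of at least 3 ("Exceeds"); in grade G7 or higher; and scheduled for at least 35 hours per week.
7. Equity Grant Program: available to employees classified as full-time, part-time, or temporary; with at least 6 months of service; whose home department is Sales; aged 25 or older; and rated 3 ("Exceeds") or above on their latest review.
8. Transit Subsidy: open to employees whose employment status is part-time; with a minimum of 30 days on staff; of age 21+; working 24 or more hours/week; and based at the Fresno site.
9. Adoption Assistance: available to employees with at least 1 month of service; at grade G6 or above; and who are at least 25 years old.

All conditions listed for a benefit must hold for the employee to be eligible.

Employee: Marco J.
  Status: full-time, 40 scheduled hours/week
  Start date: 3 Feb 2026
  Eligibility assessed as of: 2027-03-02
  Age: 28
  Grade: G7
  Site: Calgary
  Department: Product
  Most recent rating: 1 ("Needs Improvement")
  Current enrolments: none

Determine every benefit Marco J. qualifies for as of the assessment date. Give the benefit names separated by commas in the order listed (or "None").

Service from 3 Feb 2026 to 2027-03-02: 392 days.
Internet Stipend — status full-time ✓ (not excluded); age 28 ≥ 18 ✓; site Calgary ✗ (not Lyon or Madison) → not eligible.
Meal Allowance — status full-time ✓ (not excluded); dept Product ✓; age 28 ≥ 18 ✓; not eligible for Internet Stipend ✗ → not eligible.
Parking Benefit — status full-time ✓; service 392 days ≥ 3 months (≈90 days) ✓; grade G7 ≥ G6 ✓; site Calgary ✗ (not Hamburg, Reno, or Madison) → not eligible.
Travel Insurance — status full-time ✓; service 392 days ≥ 60 days ✓; dept Product ✓; grade G7 ≥ G5 ✓ → eligible.
Paid Parental Leave — status full-time ✓; service 392 days ≥ 12 months (≈360 days) ✓; dept Product ✗ → not eligible.
401(k) Plan — status full-time ✓ (not excluded); service 392 days < 2 years (≈730 days) ✗ → not eligible.
Equity Grant Program — status full-time ✓; service 392 days ≥ 6 months (≈180 days) ✓; dept Product ✗ → not eligible.
Transit Subsidy — status full-time ✗ (requires part-time) → not eligible.
Adoption Assistance — service 392 days ≥ 1 month (≈30 days) ✓; grade G7 ≥ G6 ✓; age 28 ≥ 25 ✓ → eligible.

Travel Insurance, Adoption Assistance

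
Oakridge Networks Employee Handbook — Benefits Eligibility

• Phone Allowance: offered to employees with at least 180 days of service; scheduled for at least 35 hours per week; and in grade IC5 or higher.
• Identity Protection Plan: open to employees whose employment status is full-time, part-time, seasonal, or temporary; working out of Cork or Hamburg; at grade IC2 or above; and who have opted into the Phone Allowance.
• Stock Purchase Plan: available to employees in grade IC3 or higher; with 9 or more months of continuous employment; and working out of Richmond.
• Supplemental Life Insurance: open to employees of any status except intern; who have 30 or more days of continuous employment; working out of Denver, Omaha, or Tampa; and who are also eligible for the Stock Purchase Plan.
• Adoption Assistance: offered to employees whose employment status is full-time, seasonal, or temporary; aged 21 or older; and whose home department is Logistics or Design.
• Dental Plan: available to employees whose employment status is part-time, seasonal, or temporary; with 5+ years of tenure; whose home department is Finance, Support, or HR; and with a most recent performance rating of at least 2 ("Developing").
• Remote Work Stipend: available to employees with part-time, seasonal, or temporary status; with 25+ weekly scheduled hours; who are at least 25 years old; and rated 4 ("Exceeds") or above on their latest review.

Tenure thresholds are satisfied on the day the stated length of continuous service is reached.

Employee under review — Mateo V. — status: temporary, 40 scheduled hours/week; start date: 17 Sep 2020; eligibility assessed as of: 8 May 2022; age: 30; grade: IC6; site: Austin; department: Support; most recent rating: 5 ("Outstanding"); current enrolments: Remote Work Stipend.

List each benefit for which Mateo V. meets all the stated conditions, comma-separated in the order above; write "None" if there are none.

Service from 17 Sep 2020 to 8 May 2022: 598 days.
Phone Allowance — service 598 days ≥ 180 days ✓; 40 hrs/wk ≥ 35 ✓; grade IC6 ≥ IC5 ✓ → eligible.
Identity Protection Plan — status temporary ✓; site Austin ✗ (not Cork or Hamburg) → not eligible.
Stock Purchase Plan — grade IC6 ≥ IC3 ✓; service 598 days ≥ 9 months (≈270 days) ✓; site Austin ✗ (not Richmond) → not eligible.
Supplemental Life Insurance — status temporary ✓ (not excluded); service 598 days ≥ 30 days ✓; site Austin ✗ (not Denver, Omaha, or Tampa) → not eligible.
Adoption Assistance — status temporary ✓; age 30 ≥ 21 ✓; dept Support ✗ → not eligible.
Dental Plan — status temporary ✓; service 598 days < 5 years (≈1825 days) ✗ → not eligible.
Remote Work Stipend — status temporary ✓; 40 hrs/wk ≥ 25 ✓; age 30 ≥ 25 ✓; rating 5 ≥ 4 ✓ → eligible.

Phone Allowance, Remote Work Stipend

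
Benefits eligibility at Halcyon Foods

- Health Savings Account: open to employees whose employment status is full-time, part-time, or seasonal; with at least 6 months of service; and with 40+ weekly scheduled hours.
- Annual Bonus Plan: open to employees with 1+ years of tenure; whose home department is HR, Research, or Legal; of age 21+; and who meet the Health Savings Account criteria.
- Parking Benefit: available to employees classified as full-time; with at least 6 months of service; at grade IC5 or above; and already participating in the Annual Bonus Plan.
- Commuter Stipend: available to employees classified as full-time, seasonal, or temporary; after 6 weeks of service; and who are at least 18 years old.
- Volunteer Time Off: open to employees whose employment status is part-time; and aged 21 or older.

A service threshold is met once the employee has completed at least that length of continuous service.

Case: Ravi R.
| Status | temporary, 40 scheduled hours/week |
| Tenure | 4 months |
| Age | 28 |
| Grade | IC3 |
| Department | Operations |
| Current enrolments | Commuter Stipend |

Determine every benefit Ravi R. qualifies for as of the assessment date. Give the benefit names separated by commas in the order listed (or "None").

Commuter Stipend

Health Savings Account — status temporary ✗ (requires full-time, part-time, or seasonal) → not eligible.
Annual Bonus Plan — service 4 months < 1 year (≈365 days) ✗ → not eligible.
Parking Benefit — status temporary ✗ (requires full-time) → not eligible.
Commuter Stipend — status temporary ✓; service 4 months ≥ 6 weeks (≈42 days) ✓; age 28 ≥ 18 ✓ → eligible.
Volunteer Time Off — status temporary ✗ (requires part-time) → not eligible.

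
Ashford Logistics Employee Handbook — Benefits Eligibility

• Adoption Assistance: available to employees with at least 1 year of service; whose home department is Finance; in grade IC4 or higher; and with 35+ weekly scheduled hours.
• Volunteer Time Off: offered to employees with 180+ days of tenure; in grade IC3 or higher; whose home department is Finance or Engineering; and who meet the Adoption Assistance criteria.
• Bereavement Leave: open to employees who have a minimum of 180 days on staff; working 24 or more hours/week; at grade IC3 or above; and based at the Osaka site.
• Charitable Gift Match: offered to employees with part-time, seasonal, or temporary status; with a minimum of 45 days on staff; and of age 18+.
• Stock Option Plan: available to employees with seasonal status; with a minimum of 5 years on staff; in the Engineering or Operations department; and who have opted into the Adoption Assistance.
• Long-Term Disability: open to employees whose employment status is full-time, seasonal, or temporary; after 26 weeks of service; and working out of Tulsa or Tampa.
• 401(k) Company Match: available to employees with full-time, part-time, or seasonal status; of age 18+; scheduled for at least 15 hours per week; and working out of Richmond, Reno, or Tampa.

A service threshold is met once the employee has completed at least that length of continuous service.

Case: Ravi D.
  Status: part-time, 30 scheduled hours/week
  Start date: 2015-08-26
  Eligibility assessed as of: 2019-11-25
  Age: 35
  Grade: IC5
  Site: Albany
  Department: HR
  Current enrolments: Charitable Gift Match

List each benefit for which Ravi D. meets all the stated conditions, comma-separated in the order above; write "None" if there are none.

Service from 2015-08-26 to 2019-11-25: 1552 days.
Adoption Assistance — service 1552 days ≥ 1 year (≈365 days) ✓; dept HR ✗ → not eligible.
Volunteer Time Off — service 1552 days ≥ 180 days ✓; grade IC5 ≥ IC3 ✓; dept HR ✗ → not eligible.
Bereavement Leave — service 1552 days ≥ 180 days ✓; 30 hrs/wk ≥ 24 ✓; grade IC5 ≥ IC3 ✓; site Albany ✗ (not Osaka) → not eligible.
Charitable Gift Match — status part-time ✓; service 1552 days ≥ 45 days ✓; age 35 ≥ 18 ✓ → eligible.
Stock Option Plan — status part-time ✗ (requires seasonal) → not eligible.
Long-Term Disability — status part-time ✗ (requires full-time, seasonal, or temporary) → not eligible.
401(k) Company Match — status part-time ✓; age 35 ≥ 18 ✓; 30 hrs/wk ≥ 15 ✓; site Albany ✗ (not Richmond, Reno, or Tampa) → not eligible.

Charitable Gift Match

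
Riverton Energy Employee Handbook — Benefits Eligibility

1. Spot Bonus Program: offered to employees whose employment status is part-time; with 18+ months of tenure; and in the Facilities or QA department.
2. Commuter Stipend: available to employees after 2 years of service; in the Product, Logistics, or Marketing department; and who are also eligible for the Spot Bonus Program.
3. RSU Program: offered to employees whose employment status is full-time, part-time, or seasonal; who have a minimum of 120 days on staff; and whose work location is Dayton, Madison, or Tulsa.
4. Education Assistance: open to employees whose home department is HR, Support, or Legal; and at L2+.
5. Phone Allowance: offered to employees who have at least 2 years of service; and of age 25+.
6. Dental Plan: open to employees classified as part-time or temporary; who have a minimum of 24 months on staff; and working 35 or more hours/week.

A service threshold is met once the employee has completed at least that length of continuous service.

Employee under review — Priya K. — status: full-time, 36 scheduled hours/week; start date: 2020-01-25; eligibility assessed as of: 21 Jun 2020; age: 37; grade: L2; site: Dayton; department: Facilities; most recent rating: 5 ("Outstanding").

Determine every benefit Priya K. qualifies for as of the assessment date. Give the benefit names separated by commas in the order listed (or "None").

RSU Program

Service from 2020-01-25 to 21 Jun 2020: 148 days.
Spot Bonus Program — status full-time ✗ (requires part-time) → not eligible.
Commuter Stipend — service 148 days < 2 years (≈730 days) ✗ → not eligible.
RSU Program — status full-time ✓; service 148 days ≥ 120 days ✓; site Dayton ✓ → eligible.
Education Assistance — dept Facilities ✗ → not eligible.
Phone Allowance — service 148 days < 2 years (≈730 days) ✗ → not eligible.
Dental Plan — status full-time ✗ (requires part-time or temporary) → not eligible.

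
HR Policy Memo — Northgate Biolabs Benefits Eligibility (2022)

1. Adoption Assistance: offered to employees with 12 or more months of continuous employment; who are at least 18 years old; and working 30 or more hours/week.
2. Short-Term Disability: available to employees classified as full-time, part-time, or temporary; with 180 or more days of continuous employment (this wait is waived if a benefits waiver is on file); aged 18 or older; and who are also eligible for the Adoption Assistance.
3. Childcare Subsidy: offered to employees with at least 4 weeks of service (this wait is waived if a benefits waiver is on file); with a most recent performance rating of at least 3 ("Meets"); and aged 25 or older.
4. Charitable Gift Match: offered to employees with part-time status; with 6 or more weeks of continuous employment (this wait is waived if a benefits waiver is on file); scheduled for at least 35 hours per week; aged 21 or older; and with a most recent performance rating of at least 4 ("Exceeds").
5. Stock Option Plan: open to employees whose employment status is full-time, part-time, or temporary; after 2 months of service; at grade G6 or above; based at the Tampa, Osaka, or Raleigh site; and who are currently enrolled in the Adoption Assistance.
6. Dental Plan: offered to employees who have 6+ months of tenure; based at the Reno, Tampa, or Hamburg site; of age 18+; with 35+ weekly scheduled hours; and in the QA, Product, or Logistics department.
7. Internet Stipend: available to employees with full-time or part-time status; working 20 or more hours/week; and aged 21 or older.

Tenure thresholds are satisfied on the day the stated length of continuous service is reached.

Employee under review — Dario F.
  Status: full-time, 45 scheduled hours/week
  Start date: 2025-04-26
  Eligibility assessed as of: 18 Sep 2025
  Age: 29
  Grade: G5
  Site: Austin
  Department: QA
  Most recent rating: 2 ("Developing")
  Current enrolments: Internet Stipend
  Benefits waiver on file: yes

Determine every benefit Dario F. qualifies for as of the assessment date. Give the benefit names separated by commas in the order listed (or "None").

Service from 2025-04-26 to 18 Sep 2025: 145 days.
Adoption Assistance — service 145 days < 12 months (≈360 days) ✗ → not eligible.
Short-Term Disability — status full-time ✓; benefits waiver on file ✓; age 29 ≥ 18 ✓; not eligible for Adoption Assistance ✗ → not eligible.
Childcare Subsidy — benefits waiver on file ✓; rating 2 < 3 ✗ → not eligible.
Charitable Gift Match — status full-time ✗ (requires part-time) → not eligible.
Stock Option Plan — status full-time ✓; service 145 days ≥ 2 months (≈60 days) ✓; grade G5 < G6 ✗ → not eligible.
Dental Plan — service 145 days < 6 months (≈180 days) ✗ → not eligible.
Internet Stipend — status full-time ✓; 45 hrs/wk ≥ 20 ✓; age 29 ≥ 21 ✓ → eligible.

Internet Stipend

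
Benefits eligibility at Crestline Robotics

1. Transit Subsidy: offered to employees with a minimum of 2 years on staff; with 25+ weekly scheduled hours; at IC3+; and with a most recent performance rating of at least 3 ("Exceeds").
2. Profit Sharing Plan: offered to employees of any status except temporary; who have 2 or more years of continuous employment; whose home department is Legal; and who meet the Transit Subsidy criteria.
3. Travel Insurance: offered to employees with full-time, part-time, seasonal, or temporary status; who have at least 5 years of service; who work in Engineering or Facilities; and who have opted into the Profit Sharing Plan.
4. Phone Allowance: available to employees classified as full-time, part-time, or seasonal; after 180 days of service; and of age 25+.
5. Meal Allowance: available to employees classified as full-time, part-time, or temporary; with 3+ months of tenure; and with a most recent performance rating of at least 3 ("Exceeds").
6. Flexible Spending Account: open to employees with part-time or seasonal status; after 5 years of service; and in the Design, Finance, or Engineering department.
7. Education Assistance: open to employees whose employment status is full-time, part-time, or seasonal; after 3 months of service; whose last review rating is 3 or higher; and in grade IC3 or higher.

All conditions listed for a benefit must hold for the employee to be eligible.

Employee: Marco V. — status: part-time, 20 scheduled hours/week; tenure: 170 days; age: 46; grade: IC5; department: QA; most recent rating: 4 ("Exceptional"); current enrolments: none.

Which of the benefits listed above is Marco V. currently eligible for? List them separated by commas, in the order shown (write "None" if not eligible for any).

Meal Allowance, Education Assistance

Transit Subsidy — service 170 days < 2 years (≈730 days) ✗ → not eligible.
Profit Sharing Plan — status part-time ✓ (not excluded); service 170 days < 2 years (≈730 days) ✗ → not eligible.
Travel Insurance — status part-time ✓; service 170 days < 5 years (≈1825 days) ✗ → not eligible.
Phone Allowance — status part-time ✓; service 170 days < 180 days ✗ → not eligible.
Meal Allowance — status part-time ✓; service 170 days ≥ 3 months (≈90 days) ✓; rating 4 ≥ 3 ✓ → eligible.
Flexible Spending Account — status part-time ✓; service 170 days < 5 years (≈1825 days) ✗ → not eligible.
Education Assistance — status part-time ✓; service 170 days ≥ 3 months (≈90 days) ✓; rating 4 ≥ 3 ✓; grade IC5 ≥ IC3 ✓ → eligible.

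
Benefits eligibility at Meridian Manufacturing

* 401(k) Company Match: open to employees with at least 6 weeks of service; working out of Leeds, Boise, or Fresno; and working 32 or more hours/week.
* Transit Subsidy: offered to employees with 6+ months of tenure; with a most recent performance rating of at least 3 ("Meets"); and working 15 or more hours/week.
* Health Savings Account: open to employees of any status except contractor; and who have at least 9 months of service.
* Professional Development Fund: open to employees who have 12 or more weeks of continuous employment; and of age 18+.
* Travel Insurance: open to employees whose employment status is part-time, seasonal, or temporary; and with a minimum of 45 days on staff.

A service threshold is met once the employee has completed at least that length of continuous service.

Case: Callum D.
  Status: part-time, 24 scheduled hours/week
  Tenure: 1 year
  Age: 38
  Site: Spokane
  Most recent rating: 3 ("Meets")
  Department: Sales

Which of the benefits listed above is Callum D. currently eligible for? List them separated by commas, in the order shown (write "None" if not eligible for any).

Transit Subsidy, Health Savings Account, Professional Development Fund, Travel Insurance

401(k) Company Match — service 1 year ≥ 6 weeks (≈42 days) ✓; site Spokane ✗ (not Leeds, Boise, or Fresno) → not eligible.
Transit Subsidy — service 1 year ≥ 6 months (≈180 days) ✓; rating 3 ≥ 3 ✓; 24 hrs/wk ≥ 15 ✓ → eligible.
Health Savings Account — status part-time ✓ (not excluded); service 1 year ≥ 9 months (≈270 days) ✓ → eligible.
Professional Development Fund — service 1 year ≥ 12 weeks (≈84 days) ✓; age 38 ≥ 18 ✓ → eligible.
Travel Insurance — status part-time ✓; service 1 year ≥ 45 days ✓ → eligible.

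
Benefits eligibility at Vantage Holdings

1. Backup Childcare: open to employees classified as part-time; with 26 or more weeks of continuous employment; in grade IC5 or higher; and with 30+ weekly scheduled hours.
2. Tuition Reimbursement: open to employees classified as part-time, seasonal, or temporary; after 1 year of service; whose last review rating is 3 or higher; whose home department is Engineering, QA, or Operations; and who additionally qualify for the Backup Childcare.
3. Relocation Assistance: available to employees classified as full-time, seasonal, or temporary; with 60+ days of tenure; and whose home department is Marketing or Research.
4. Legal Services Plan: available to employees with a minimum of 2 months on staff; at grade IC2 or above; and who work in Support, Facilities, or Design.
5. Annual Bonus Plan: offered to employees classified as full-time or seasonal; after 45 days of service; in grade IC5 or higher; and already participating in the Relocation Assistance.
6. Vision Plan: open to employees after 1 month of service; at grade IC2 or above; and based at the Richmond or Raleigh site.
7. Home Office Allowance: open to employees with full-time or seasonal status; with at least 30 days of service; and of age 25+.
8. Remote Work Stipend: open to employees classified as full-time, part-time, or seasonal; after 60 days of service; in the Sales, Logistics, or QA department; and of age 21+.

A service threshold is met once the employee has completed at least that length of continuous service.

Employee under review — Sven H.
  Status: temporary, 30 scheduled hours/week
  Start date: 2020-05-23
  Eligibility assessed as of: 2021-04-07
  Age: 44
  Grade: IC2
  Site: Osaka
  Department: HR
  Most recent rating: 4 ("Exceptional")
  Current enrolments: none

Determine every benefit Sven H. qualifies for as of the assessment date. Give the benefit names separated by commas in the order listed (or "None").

Service from 2020-05-23 to 2021-04-07: 319 days.
Backup Childcare — status temporary ✗ (requires part-time) → not eligible.
Tuition Reimbursement — status temporary ✓; service 319 days < 1 year (≈365 days) ✗ → not eligible.
Relocation Assistance — status temporary ✓; service 319 days ≥ 60 days ✓; dept HR ✗ → not eligible.
Legal Services Plan — service 319 days ≥ 2 months (≈60 days) ✓; grade IC2 ≥ IC2 ✓; dept HR ✗ → not eligible.
Annual Bonus Plan — status temporary ✗ (requires full-time or seasonal) → not eligible.
Vision Plan — service 319 days ≥ 1 month (≈30 days) ✓; grade IC2 ≥ IC2 ✓; site Osaka ✗ (not Richmond or Raleigh) → not eligible.
Home Office Allowance — status temporary ✗ (requires full-time or seasonal) → not eligible.
Remote Work Stipend — status temporary ✗ (requires full-time, part-time, or seasonal) → not eligible.

None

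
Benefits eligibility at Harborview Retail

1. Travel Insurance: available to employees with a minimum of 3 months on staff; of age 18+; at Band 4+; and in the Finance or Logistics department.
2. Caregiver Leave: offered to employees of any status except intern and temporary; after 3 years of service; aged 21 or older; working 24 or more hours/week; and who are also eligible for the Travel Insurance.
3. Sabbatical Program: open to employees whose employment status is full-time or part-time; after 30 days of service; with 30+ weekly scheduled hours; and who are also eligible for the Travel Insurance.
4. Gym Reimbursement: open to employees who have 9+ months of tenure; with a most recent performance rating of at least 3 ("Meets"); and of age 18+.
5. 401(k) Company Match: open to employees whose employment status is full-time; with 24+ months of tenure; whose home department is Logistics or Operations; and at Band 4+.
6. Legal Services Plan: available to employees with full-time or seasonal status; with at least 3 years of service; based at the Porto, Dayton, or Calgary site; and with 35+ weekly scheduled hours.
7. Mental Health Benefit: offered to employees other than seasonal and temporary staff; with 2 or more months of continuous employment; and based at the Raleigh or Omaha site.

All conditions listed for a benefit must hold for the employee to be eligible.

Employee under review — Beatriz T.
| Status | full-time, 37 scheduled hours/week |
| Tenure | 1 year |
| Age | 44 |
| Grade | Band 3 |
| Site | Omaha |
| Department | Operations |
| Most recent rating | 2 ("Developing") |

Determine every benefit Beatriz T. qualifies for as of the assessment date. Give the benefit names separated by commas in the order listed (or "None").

Mental Health Benefit

Travel Insurance — service 1 year ≥ 3 months (≈90 days) ✓; age 44 ≥ 18 ✓; grade Band 3 < Band 4 ✗ → not eligible.
Caregiver Leave — status full-time ✓ (not excluded); service 1 year < 3 years ✗ → not eligible.
Sabbatical Program — status full-time ✓; service 1 year ≥ 30 days ✓; 37 hrs/wk ≥ 30 ✓; not eligible for Travel Insurance ✗ → not eligible.
Gym Reimbursement — service 1 year ≥ 9 months (≈270 days) ✓; rating 2 < 3 ✗ → not eligible.
401(k) Company Match — status full-time ✓; service 1 year < 24 months (≈720 days) ✗ → not eligible.
Legal Services Plan — status full-time ✓; service 1 year < 3 years ✗ → not eligible.
Mental Health Benefit — status full-time ✓ (not excluded); service 1 year ≥ 2 months (≈60 days) ✓; site Omaha ✓ → eligible.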